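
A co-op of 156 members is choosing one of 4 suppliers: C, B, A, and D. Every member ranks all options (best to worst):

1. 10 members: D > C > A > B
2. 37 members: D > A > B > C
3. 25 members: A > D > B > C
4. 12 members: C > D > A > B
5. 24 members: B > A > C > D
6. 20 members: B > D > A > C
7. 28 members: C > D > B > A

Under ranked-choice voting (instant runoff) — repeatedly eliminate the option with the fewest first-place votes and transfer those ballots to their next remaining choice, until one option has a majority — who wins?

Round 1: C 40, B 44, A 25, D 47. Eliminate A.
Round 2: C 40, B 44, D 72. Eliminate C.
Round 3: B 44, D 112. D has a majority.

D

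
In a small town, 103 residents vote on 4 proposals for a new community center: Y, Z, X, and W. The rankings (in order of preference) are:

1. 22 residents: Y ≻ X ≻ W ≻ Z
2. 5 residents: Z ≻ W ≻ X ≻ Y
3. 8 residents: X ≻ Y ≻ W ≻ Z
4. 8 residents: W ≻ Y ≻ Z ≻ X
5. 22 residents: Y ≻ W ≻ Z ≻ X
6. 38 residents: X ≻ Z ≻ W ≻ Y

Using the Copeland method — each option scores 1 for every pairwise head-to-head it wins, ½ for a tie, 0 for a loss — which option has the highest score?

Y: beats Z, X, and W → score 3.
Z: loses to Y, X, and W → score 0.
X: beats Z and W; loses to Y → score 2.
W: beats Z; loses to Y and X → score 1.
Y has the best pairwise record.

Y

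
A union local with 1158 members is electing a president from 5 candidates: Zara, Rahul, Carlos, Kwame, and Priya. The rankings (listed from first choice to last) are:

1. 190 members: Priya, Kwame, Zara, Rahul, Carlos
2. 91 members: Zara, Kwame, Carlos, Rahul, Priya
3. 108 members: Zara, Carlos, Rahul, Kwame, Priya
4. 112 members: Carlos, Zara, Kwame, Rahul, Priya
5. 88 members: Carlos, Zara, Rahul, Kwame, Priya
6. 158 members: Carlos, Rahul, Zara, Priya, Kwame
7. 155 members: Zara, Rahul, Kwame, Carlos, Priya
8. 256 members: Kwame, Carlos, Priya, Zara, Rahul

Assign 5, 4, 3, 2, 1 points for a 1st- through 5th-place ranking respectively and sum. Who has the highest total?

Zara: 190·3 + 91·5 + 108·5 + 112·4 + 88·4 + 158·3 + 155·5 + 256·2 = 4126
Rahul: 190·2 + 91·2 + 108·3 + 112·2 + 88·3 + 158·4 + 155·4 + 256·1 = 2882
Carlos: 190·1 + 91·3 + 108·4 + 112·5 + 88·5 + 158·5 + 155·2 + 256·4 = 4019
Kwame: 190·4 + 91·4 + 108·2 + 112·3 + 88·2 + 158·1 + 155·3 + 256·5 = 3755
Priya: 190·5 + 91·1 + 108·1 + 112·1 + 88·1 + 158·2 + 155·1 + 256·3 = 2588
Zara has the highest Borda score (4126).

Zara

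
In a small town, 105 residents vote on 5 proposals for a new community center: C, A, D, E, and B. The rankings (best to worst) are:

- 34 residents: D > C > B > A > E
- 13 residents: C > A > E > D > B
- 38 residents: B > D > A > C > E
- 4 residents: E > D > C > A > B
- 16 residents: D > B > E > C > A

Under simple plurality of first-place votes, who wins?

D

First-place votes: C 13, A 0, D 50, E 4, B 38.
D has the most first-place votes.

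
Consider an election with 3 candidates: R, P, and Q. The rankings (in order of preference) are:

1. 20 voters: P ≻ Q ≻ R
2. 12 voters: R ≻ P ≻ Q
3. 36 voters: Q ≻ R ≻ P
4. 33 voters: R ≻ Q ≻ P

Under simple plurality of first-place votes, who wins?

First-place votes: R 45, P 20, Q 36.
R has the most first-place votes.

R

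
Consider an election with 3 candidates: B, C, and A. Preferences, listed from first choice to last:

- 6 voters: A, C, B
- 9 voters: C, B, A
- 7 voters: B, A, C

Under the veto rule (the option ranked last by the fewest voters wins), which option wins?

B

Last-place votes: B 6, C 7, A 9.
B is ranked last by the fewest voters, so B wins.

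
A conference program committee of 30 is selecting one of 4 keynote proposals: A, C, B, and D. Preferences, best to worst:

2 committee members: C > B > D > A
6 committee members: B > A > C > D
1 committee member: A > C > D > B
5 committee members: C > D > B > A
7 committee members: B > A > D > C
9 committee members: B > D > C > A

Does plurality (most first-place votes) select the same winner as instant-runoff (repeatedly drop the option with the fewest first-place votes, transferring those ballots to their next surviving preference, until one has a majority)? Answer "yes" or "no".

yes

Plurality — first-place votes: A 1, C 7, B 22, D 0. Winner: B.
Instant-runoff — R1 A 1, C 7, B 22, D 0 (B winner). Winner: B.
The two methods agree.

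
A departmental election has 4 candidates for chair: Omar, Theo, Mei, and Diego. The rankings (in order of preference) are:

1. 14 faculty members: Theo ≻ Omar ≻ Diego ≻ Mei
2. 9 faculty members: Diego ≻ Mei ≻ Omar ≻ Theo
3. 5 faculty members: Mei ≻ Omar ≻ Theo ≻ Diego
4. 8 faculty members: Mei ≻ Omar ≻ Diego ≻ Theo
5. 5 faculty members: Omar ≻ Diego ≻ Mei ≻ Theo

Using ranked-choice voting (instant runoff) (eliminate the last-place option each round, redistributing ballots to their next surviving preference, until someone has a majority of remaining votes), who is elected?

Round 1: Omar 5, Theo 14, Mei 13, Diego 9. Eliminate Omar.
Round 2: Theo 14, Mei 13, Diego 14. Eliminate Mei.
Round 3: Theo 19, Diego 22. Diego has a majority.

Diego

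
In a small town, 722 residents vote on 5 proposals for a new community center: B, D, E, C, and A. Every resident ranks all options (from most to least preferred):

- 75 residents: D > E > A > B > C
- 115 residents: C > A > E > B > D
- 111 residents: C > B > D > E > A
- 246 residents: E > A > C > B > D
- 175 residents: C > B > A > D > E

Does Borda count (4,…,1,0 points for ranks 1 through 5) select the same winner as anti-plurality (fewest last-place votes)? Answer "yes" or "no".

no

Borda — scores: B 1294, D 697, E 1550, C 2096, A 1583. Winner: C.
Anti-plurality — last-place votes: B 0, D 361, E 175, C 75, A 111. Winner: B.
The two methods disagree.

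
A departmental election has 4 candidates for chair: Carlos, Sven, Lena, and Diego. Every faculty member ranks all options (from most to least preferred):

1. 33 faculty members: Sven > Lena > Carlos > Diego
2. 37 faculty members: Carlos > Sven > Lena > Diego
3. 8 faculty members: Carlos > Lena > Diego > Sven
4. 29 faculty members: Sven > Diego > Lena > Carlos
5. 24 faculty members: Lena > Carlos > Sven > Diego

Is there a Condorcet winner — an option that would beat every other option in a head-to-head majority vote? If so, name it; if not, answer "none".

Checking pairwise contests:
Lena beats Carlos 86–45.
Carlos beats Sven 69–62.
Sven beats Lena 99–32.
Carlos beats Diego 102–29.
Every option loses at least one head-to-head, so there is no Condorcet winner.

none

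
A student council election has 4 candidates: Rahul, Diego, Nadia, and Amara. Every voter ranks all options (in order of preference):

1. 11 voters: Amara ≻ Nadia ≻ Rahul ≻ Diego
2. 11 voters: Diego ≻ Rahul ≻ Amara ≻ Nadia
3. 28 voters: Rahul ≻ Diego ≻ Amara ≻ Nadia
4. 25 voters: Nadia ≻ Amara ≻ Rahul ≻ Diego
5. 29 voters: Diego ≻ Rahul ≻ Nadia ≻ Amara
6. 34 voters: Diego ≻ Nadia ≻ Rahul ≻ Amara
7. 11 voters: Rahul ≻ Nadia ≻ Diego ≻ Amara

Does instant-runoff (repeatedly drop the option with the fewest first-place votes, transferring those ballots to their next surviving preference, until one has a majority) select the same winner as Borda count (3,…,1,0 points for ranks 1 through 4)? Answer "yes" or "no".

Instant-runoff — R1 Rahul 39, Diego 74, Nadia 25, Amara 11 (Amara out); R2 Rahul 39, Diego 74, Nadia 36 (Nadia out); R3 Rahul 75, Diego 74 (Rahul winner). Winner: Rahul.
Borda — scores: Rahul 267, Diego 289, Nadia 216, Amara 122. Winner: Diego.
The two methods disagree.

no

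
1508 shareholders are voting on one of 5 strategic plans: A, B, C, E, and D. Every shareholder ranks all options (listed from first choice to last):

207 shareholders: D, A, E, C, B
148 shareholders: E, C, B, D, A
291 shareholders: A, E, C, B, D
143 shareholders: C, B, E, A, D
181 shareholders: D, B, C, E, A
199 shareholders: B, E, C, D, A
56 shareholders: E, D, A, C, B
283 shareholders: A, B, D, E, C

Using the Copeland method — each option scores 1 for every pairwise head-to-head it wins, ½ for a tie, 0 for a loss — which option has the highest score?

A

A: beats B, C, and E; loses to D → score 3.
B: beats E and D; loses to A and C → score 2.
C: beats B and D; loses to A and E → score 2.
E: beats C and D; loses to A and B → score 2.
D: beats A; loses to B, C, and E → score 1.
A has the best pairwise record.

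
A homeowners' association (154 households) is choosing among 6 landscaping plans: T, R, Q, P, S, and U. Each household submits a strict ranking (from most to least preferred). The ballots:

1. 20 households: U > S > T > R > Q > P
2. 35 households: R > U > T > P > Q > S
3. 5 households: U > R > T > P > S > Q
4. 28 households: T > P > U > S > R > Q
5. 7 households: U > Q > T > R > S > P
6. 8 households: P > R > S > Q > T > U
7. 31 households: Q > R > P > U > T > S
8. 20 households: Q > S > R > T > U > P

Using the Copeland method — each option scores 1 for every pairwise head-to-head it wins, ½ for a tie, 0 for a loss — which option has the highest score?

R

T: beats Q, P, and S; loses to R and U → score 3.
R: beats T, Q, P, S, and U → score 5.
Q: beats P and S; loses to T, R, and U → score 2.
P: beats S; loses to T, R, Q, and U → score 1.
S: loses to T, R, Q, P, and U → score 0.
U: beats T, Q, P, and S; loses to R → score 4.
R has the best pairwise record.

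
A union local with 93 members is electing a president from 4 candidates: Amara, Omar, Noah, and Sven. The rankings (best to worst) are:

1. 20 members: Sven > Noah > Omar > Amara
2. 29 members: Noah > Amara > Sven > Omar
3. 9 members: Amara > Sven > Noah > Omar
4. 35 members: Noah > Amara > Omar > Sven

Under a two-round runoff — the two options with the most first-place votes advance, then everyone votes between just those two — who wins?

Noah

Round 1 first-place votes: Amara 9, Omar 0, Noah 64, Sven 20.
Noah and Sven advance.
Runoff: Noah is preferred to Sven by 64 voters; Sven by 29.
Noah wins the runoff.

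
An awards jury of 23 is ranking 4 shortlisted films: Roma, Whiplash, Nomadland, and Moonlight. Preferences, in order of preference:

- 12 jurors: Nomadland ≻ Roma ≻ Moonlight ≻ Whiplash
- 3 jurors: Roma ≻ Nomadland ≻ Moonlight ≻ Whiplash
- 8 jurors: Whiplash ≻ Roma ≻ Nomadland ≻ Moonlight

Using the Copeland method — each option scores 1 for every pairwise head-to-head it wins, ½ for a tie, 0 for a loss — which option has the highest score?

Nomadland

Roma: beats Whiplash and Moonlight; loses to Nomadland → score 2.
Whiplash: loses to Roma, Nomadland, and Moonlight → score 0.
Nomadland: beats Roma, Whiplash, and Moonlight → score 3.
Moonlight: beats Whiplash; loses to Roma and Nomadland → score 1.
Nomadland has the best pairwise record.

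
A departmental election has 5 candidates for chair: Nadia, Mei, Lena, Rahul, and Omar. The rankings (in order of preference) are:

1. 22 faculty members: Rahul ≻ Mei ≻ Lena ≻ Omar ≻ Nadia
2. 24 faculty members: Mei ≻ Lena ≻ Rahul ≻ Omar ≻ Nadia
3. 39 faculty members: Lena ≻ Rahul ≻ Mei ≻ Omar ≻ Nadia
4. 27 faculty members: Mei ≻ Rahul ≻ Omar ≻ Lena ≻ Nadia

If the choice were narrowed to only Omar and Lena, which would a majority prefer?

Voters preferring Omar to Lena: 27; preferring Lena to Omar: 85.
Lena wins the head-to-head.

Lena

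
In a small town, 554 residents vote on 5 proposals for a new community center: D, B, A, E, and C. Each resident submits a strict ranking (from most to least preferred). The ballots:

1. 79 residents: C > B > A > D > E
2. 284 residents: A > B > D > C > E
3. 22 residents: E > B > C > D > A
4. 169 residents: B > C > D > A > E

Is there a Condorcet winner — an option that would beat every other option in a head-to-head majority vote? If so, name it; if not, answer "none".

A

A vs D: 363–191 for A.
A vs B: 284–270 for A.
A vs E: 532–22 for A.
A vs C: 284–270 for A.
A beats every other option head-to-head.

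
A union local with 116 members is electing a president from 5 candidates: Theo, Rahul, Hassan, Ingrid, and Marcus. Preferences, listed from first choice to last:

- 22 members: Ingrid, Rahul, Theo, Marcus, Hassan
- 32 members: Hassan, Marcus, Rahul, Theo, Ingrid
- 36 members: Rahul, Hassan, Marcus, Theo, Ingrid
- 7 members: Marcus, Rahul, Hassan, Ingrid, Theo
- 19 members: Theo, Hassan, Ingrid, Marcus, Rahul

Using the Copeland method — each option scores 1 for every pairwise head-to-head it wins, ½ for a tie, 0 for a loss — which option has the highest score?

Rahul

Theo: beats Ingrid; loses to Rahul, Hassan, and Marcus → score 1.
Rahul: beats Theo, Hassan, and Ingrid; ties Marcus → score 3.5.
Hassan: beats Theo, Ingrid, and Marcus; loses to Rahul → score 3.
Ingrid: loses to Theo, Rahul, Hassan, and Marcus → score 0.
Marcus: beats Theo and Ingrid; ties Rahul; loses to Hassan → score 2.5.
Rahul has the best pairwise record.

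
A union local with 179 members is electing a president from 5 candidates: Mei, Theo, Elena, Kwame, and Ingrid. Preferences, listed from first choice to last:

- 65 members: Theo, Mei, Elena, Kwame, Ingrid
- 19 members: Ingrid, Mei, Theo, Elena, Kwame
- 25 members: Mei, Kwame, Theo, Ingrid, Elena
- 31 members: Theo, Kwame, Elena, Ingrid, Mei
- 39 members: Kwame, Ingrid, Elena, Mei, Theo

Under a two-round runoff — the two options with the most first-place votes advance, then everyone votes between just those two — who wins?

Round 1 first-place votes: Mei 25, Theo 96, Elena 0, Kwame 39, Ingrid 19.
Theo and Kwame advance.
Runoff: Theo is preferred to Kwame by 115 voters; Kwame by 64.
Theo wins the runoff.

Theo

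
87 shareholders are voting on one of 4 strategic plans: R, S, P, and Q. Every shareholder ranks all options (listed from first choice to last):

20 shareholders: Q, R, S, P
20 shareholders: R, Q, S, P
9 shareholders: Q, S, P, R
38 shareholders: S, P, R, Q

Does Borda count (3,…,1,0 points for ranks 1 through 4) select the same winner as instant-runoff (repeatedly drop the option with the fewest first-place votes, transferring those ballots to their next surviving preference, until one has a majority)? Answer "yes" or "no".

Borda — scores: R 138, S 172, P 85, Q 127. Winner: S.
Instant-runoff — R1 R 20, S 38, P 0, Q 29 (P out); R2 R 20, S 38, Q 29 (R out); R3 S 38, Q 49 (Q winner). Winner: Q.
The two methods disagree.

no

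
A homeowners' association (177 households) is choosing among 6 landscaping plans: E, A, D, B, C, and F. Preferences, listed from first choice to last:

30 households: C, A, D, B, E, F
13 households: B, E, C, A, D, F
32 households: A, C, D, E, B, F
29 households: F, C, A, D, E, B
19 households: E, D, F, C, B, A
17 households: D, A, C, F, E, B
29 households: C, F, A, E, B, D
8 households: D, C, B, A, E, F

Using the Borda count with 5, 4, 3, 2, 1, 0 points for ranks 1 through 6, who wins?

C

E: 30·1 + 13·4 + 32·2 + 29·1 + 19·5 + 17·1 + 29·2 + 8·1 = 353
A: 30·4 + 13·2 + 32·5 + 29·3 + 19·0 + 17·4 + 29·3 + 8·2 = 564
D: 30·3 + 13·1 + 32·3 + 29·2 + 19·4 + 17·5 + 29·0 + 8·5 = 458
B: 30·2 + 13·5 + 32·1 + 29·0 + 19·1 + 17·0 + 29·1 + 8·3 = 229
C: 30·5 + 13·3 + 32·4 + 29·4 + 19·2 + 17·3 + 29·5 + 8·4 = 699
F: 30·0 + 13·0 + 32·0 + 29·5 + 19·3 + 17·2 + 29·4 + 8·0 = 352
C has the highest Borda score (699).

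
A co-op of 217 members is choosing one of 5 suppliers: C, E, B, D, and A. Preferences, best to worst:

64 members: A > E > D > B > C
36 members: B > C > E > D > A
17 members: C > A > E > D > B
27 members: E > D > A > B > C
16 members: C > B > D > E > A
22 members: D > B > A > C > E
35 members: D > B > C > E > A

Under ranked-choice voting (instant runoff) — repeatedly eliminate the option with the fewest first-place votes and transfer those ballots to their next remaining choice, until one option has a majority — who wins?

D

Round 1: C 33, E 27, B 36, D 57, A 64. Eliminate E.
Round 2: C 33, B 36, D 84, A 64. Eliminate C.
Round 3: B 52, D 84, A 81. Eliminate B.
Round 4: D 136, A 81. D has a majority.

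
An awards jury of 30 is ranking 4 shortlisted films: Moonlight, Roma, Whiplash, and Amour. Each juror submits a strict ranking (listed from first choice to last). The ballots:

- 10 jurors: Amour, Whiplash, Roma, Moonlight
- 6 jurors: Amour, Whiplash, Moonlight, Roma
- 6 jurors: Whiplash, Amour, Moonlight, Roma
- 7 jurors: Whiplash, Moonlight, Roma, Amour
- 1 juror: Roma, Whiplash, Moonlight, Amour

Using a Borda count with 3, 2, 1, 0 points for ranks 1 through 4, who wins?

Moonlight: 10·0 + 6·1 + 6·1 + 7·2 + 1·1 = 27
Roma: 10·1 + 6·0 + 6·0 + 7·1 + 1·3 = 20
Whiplash: 10·2 + 6·2 + 6·3 + 7·3 + 1·2 = 73
Amour: 10·3 + 6·3 + 6·2 + 7·0 + 1·0 = 60
Whiplash has the highest Borda score (73).

Whiplash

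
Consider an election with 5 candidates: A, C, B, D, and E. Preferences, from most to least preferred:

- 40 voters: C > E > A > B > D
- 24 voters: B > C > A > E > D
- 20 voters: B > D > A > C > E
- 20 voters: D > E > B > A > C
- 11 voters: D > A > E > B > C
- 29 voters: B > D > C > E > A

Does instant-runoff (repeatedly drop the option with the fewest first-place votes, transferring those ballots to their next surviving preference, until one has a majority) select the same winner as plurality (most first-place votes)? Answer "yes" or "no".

yes

Instant-runoff — R1 A 0, C 40, B 73, D 31, E 0 (B winner). Winner: B.
Plurality — first-place votes: A 0, C 40, B 73, D 31, E 0. Winner: B.
The two methods agree.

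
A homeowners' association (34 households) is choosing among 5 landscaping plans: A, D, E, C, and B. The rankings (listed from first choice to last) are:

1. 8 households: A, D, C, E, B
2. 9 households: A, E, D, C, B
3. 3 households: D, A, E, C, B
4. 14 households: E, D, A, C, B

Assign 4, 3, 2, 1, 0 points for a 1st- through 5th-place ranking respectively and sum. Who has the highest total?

A: 8·4 + 9·4 + 3·3 + 14·2 = 105
D: 8·3 + 9·2 + 3·4 + 14·3 = 96
E: 8·1 + 9·3 + 3·2 + 14·4 = 97
C: 8·2 + 9·1 + 3·1 + 14·1 = 42
B: 8·0 + 9·0 + 3·0 + 14·0 = 0
A has the highest Borda score (105).

A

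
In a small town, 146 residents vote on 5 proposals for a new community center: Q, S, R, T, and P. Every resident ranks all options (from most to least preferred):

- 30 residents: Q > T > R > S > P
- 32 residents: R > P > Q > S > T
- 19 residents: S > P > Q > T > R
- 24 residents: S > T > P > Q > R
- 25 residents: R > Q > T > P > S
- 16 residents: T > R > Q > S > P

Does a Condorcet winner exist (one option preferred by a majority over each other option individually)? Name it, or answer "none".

Checking pairwise contests:
P beats Q 75–71.
Q beats S 103–43.
T beats R 89–57.
Q beats T 106–40.
S beats P 89–57.
Every option loses at least one head-to-head, so there is no Condorcet winner.

none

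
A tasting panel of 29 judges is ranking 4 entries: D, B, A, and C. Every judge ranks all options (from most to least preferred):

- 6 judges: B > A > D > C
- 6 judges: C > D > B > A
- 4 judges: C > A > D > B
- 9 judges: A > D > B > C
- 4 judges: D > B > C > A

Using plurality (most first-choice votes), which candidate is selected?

C

First-place votes: D 4, B 6, A 9, C 10.
C has the most first-place votes.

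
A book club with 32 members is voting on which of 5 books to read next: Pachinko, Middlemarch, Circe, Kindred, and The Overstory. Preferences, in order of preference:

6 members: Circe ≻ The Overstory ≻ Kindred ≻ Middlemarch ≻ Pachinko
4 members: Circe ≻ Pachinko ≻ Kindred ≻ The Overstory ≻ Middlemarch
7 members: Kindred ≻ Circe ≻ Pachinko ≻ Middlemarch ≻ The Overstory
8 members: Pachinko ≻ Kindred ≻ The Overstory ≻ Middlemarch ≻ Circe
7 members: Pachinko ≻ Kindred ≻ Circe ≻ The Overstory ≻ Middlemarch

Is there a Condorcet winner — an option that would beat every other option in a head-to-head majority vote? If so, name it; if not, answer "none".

Checking pairwise contests:
Circe beats Pachinko 17–15.
Pachinko beats Middlemarch 26–6.
Kindred beats Circe 22–10.
Pachinko beats Kindred 19–13.
Pachinko beats The Overstory 26–6.
Every option loses at least one head-to-head, so there is no Condorcet winner.

none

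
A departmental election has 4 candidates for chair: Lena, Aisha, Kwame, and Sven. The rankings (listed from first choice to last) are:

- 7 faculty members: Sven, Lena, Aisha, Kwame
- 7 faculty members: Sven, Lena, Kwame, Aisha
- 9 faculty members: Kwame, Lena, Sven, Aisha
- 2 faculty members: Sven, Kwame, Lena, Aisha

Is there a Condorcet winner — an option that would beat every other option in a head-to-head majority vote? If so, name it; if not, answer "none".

Sven vs Lena: 16–9 for Sven.
Sven vs Aisha: 25–0 for Sven.
Sven vs Kwame: 16–9 for Sven.
Sven beats every other option head-to-head.

Sven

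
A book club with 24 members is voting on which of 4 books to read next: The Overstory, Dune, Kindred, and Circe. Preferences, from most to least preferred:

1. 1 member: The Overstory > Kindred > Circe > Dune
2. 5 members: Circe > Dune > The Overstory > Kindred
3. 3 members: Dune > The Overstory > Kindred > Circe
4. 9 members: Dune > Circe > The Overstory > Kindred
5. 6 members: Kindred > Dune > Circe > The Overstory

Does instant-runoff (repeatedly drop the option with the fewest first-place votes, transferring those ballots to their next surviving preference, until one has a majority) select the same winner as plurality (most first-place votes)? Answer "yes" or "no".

Instant-runoff — R1 The Overstory 1, Dune 12, Kindred 6, Circe 5 (The Overstory out); R2 Dune 12, Kindred 7, Circe 5 (Circe out); R3 Dune 17, Kindred 7 (Dune winner). Winner: Dune.
Plurality — first-place votes: The Overstory 1, Dune 12, Kindred 6, Circe 5. Winner: Dune.
The two methods agree.

yes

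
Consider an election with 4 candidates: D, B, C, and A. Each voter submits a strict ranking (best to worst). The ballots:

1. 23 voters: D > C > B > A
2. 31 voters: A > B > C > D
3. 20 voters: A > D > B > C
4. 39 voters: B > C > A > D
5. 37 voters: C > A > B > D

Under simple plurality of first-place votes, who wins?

First-place votes: D 23, B 39, C 37, A 51.
A has the most first-place votes.

A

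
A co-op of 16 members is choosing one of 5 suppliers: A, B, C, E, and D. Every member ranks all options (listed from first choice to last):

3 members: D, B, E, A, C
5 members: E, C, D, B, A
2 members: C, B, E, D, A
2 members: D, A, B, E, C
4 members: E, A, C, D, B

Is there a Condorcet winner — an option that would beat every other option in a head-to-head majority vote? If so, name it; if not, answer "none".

E vs A: 14–2 for E.
E vs B: 9–7 for E.
E vs C: 14–2 for E.
E vs D: 11–5 for E.
E beats every other option head-to-head.

E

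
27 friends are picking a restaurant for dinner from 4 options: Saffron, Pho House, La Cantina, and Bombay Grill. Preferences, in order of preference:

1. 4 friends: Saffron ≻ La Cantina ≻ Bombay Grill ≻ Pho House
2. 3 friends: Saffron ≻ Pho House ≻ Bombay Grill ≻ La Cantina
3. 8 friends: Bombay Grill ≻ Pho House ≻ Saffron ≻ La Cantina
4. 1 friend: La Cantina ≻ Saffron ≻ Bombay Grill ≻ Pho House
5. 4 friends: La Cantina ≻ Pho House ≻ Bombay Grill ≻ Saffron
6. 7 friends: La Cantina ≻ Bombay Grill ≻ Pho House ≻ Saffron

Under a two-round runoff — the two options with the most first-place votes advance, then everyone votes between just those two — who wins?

La Cantina

Round 1 first-place votes: Saffron 7, Pho House 0, La Cantina 12, Bombay Grill 8.
La Cantina and Bombay Grill advance.
Runoff: La Cantina is preferred to Bombay Grill by 16 voters; Bombay Grill by 11.
La Cantina wins the runoff.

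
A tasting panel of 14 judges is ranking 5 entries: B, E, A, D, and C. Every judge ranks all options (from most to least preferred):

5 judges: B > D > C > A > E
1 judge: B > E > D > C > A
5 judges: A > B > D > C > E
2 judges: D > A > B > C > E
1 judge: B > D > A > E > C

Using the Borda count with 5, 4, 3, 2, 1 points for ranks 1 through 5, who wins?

B

B: 5·5 + 1·5 + 5·4 + 2·3 + 1·5 = 61
E: 5·1 + 1·4 + 5·1 + 2·1 + 1·2 = 18
A: 5·2 + 1·1 + 5·5 + 2·4 + 1·3 = 47
D: 5·4 + 1·3 + 5·3 + 2·5 + 1·4 = 52
C: 5·3 + 1·2 + 5·2 + 2·2 + 1·1 = 32
B has the highest Borda score (61).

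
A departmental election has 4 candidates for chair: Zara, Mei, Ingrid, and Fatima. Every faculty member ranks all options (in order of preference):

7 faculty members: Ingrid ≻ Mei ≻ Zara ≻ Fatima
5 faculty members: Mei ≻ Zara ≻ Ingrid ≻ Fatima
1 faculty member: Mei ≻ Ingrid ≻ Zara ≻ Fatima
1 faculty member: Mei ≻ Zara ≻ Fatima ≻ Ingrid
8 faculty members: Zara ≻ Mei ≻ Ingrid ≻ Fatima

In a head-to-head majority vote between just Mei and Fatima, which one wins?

Voters preferring Mei to Fatima: 22; preferring Fatima to Mei: 0.
Mei wins the head-to-head.

Mei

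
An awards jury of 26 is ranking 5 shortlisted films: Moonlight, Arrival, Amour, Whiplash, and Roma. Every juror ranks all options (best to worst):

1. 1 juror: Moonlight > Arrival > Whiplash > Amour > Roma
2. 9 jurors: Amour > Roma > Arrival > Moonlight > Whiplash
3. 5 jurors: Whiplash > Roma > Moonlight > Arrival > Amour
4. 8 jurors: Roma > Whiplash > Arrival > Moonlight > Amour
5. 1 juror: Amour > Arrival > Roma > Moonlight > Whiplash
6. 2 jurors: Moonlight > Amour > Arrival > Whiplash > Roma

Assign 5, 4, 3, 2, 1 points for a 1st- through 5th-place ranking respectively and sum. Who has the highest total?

Moonlight: 1·5 + 9·2 + 5·3 + 8·2 + 1·2 + 2·5 = 66
Arrival: 1·4 + 9·3 + 5·2 + 8·3 + 1·4 + 2·3 = 75
Amour: 1·2 + 9·5 + 5·1 + 8·1 + 1·5 + 2·4 = 73
Whiplash: 1·3 + 9·1 + 5·5 + 8·4 + 1·1 + 2·2 = 74
Roma: 1·1 + 9·4 + 5·4 + 8·5 + 1·3 + 2·1 = 102
Roma has the highest Borda score (102).

Roma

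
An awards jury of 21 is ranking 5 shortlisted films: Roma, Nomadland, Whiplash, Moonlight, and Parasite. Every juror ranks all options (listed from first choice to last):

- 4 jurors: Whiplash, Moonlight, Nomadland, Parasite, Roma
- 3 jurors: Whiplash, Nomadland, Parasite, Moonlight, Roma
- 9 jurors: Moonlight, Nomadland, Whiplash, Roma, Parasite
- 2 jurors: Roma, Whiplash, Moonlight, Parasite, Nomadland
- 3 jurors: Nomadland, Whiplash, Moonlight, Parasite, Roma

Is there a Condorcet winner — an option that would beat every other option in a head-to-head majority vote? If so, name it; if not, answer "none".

none

Checking pairwise contests:
Nomadland beats Roma 19–2.
Moonlight beats Nomadland 15–6.
Nomadland beats Whiplash 12–9.
Whiplash beats Moonlight 12–9.
Roma beats Parasite 11–10.
Every option loses at least one head-to-head, so there is no Condorcet winner.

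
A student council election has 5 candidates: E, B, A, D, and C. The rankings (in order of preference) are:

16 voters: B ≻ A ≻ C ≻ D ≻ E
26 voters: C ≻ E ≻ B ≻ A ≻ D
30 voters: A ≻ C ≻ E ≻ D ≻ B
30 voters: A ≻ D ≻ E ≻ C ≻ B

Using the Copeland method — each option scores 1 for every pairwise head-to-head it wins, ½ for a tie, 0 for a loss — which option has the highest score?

E: beats B and D; loses to A and C → score 2.
B: loses to E, A, D, and C → score 0.
A: beats E, B, D, and C → score 4.
D: beats B; loses to E, A, and C → score 1.
C: beats E, B, and D; loses to A → score 3.
A has the best pairwise record.

A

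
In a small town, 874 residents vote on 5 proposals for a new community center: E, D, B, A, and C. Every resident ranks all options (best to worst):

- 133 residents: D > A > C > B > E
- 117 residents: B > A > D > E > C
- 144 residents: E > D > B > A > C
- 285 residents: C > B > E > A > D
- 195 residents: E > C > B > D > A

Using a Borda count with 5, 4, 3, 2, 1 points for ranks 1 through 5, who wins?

E: 133·1 + 117·2 + 144·5 + 285·3 + 195·5 = 2917
D: 133·5 + 117·3 + 144·4 + 285·1 + 195·2 = 2267
B: 133·2 + 117·5 + 144·3 + 285·4 + 195·3 = 3008
A: 133·4 + 117·4 + 144·2 + 285·2 + 195·1 = 2053
C: 133·3 + 117·1 + 144·1 + 285·5 + 195·4 = 2865
B has the highest Borda score (3008).

B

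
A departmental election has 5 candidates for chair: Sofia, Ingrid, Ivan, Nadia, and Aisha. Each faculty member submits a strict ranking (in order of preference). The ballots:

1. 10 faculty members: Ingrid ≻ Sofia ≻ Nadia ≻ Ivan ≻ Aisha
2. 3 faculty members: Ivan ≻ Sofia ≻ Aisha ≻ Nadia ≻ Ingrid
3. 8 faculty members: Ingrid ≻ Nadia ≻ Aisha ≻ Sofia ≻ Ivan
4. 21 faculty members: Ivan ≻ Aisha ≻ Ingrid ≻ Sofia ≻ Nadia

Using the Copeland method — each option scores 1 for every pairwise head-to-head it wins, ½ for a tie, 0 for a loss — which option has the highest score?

Sofia: beats Nadia; loses to Ingrid, Ivan, and Aisha → score 1.
Ingrid: beats Sofia and Nadia; loses to Ivan and Aisha → score 2.
Ivan: beats Sofia, Ingrid, Nadia, and Aisha → score 4.
Nadia: loses to Sofia, Ingrid, Ivan, and Aisha → score 0.
Aisha: beats Sofia, Ingrid, and Nadia; loses to Ivan → score 3.
Ivan has the best pairwise record.

Ivan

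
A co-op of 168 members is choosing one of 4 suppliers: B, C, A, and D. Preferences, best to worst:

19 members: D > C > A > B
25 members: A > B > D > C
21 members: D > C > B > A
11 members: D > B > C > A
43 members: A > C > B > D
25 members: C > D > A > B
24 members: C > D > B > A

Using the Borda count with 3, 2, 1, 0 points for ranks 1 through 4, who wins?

C

B: 19·0 + 25·2 + 21·1 + 11·2 + 43·1 + 25·0 + 24·1 = 160
C: 19·2 + 25·0 + 21·2 + 11·1 + 43·2 + 25·3 + 24·3 = 324
A: 19·1 + 25·3 + 21·0 + 11·0 + 43·3 + 25·1 + 24·0 = 248
D: 19·3 + 25·1 + 21·3 + 11·3 + 43·0 + 25·2 + 24·2 = 276
C has the highest Borda score (324).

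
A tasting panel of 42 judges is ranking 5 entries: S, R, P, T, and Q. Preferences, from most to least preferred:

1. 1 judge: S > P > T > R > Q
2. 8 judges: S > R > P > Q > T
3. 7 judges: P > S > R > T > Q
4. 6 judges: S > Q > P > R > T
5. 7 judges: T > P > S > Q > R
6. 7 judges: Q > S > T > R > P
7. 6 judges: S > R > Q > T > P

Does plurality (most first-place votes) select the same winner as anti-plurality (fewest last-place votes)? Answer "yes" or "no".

Plurality — first-place votes: S 21, R 0, P 7, T 7, Q 7. Winner: S.
Anti-plurality — last-place votes: S 0, R 7, P 13, T 14, Q 8. Winner: S.
The two methods agree.

yes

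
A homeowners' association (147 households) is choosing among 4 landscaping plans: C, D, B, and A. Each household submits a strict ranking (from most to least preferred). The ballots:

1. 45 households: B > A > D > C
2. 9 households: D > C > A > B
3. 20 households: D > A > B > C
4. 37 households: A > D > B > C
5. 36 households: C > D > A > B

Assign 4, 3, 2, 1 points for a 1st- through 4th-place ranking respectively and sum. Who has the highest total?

A

C: 45·1 + 9·3 + 20·1 + 37·1 + 36·4 = 273
D: 45·2 + 9·4 + 20·4 + 37·3 + 36·3 = 425
B: 45·4 + 9·1 + 20·2 + 37·2 + 36·1 = 339
A: 45·3 + 9·2 + 20·3 + 37·4 + 36·2 = 433
A has the highest Borda score (433).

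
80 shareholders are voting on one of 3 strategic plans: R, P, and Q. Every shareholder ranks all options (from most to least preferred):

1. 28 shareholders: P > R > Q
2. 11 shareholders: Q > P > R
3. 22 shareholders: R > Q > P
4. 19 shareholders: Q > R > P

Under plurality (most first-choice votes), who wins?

First-place votes: R 22, P 28, Q 30.
Q has the most first-place votes.

Q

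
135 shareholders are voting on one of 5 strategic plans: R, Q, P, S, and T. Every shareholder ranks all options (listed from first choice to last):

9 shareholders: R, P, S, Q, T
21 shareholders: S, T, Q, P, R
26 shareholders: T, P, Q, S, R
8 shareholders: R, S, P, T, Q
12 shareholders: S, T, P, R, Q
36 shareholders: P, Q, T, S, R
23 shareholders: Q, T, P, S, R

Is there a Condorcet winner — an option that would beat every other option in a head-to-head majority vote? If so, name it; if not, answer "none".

none

Checking pairwise contests:
Q beats R 106–29.
P beats Q 91–44.
T beats P 82–53.
Q beats S 85–50.
Q beats T 68–67.
Every option loses at least one head-to-head, so there is no Condorcet winner.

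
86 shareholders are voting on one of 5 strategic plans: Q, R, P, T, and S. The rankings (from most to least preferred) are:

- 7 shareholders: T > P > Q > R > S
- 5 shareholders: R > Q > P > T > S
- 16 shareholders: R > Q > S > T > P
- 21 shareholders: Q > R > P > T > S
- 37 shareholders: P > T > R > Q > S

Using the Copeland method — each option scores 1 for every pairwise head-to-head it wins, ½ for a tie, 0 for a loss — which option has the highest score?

Q: beats S; loses to R, P, and T → score 1.
R: beats Q and S; loses to P and T → score 2.
P: beats Q, R, T, and S → score 4.
T: beats Q, R, and S; loses to P → score 3.
S: loses to Q, R, P, and T → score 0.
P has the best pairwise record.

P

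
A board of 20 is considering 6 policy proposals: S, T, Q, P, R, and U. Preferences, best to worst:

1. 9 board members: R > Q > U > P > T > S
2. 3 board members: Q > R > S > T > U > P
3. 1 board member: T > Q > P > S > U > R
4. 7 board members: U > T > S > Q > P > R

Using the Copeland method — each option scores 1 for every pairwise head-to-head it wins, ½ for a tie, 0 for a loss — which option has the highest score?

Q

S: ties P; loses to T, Q, R, and U → score 0.5.
T: beats S and P; loses to Q, R, and U → score 2.
Q: beats S, T, P, R, and U → score 5.
P: ties S; loses to T, Q, R, and U → score 0.5.
R: beats S, T, P, and U; loses to Q → score 4.
U: beats S, T, and P; loses to Q and R → score 3.
Q has the best pairwise record.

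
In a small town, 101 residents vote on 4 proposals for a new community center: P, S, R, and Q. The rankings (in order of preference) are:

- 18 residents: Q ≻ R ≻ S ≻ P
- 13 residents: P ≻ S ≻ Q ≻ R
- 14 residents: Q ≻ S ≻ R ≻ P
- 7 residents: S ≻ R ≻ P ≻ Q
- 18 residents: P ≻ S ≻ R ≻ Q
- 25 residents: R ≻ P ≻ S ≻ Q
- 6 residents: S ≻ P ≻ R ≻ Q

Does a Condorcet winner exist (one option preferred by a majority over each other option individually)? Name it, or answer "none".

Checking pairwise contests:
R beats P 64–37.
P beats S 56–45.
S beats R 58–43.
P beats Q 69–32.
Every option loses at least one head-to-head, so there is no Condorcet winner.

none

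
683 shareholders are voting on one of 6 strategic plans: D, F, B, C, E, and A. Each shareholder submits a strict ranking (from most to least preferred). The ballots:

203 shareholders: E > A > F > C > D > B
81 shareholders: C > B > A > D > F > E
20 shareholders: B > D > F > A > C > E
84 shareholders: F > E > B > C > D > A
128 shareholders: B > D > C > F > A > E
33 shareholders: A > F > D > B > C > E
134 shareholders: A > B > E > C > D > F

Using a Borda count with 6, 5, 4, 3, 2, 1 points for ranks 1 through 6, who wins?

D: 203·2 + 81·3 + 20·5 + 84·2 + 128·5 + 33·4 + 134·2 = 1957
F: 203·4 + 81·2 + 20·4 + 84·6 + 128·3 + 33·5 + 134·1 = 2241
B: 203·1 + 81·5 + 20·6 + 84·4 + 128·6 + 33·3 + 134·5 = 2601
C: 203·3 + 81·6 + 20·2 + 84·3 + 128·4 + 33·2 + 134·3 = 2367
E: 203·6 + 81·1 + 20·1 + 84·5 + 128·1 + 33·1 + 134·4 = 2436
A: 203·5 + 81·4 + 20·3 + 84·1 + 128·2 + 33·6 + 134·6 = 2741
A has the highest Borda score (2741).

A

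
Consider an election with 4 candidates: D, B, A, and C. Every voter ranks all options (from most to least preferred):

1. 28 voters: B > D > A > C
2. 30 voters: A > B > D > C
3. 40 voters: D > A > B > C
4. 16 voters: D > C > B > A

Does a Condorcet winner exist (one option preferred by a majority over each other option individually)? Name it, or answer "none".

none

Checking pairwise contests:
B beats D 58–56.
A beats B 70–44.
D beats A 84–30.
D beats C 114–0.
Every option loses at least one head-to-head, so there is no Condorcet winner.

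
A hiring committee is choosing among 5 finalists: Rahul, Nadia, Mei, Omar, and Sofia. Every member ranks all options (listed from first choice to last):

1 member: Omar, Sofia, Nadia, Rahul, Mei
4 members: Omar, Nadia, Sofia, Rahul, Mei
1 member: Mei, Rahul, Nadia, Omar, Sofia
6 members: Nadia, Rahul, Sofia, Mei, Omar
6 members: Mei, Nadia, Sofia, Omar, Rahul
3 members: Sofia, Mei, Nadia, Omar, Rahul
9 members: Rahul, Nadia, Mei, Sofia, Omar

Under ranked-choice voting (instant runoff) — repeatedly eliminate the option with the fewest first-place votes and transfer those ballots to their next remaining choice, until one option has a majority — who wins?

Nadia

Round 1: Rahul 9, Nadia 6, Mei 7, Omar 5, Sofia 3. Eliminate Sofia.
Round 2: Rahul 9, Nadia 6, Mei 10, Omar 5. Eliminate Omar.
Round 3: Rahul 9, Nadia 11, Mei 10. Eliminate Rahul.
Round 4: Nadia 20, Mei 10. Nadia has a majority.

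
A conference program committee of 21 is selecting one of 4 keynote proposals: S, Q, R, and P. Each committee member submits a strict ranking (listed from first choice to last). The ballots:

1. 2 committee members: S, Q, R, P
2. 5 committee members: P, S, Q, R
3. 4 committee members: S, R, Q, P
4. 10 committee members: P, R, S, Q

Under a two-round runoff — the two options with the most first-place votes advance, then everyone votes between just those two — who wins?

Round 1 first-place votes: S 6, Q 0, R 0, P 15.
P and S advance.
Runoff: P is preferred to S by 15 voters; S by 6.
P wins the runoff.

P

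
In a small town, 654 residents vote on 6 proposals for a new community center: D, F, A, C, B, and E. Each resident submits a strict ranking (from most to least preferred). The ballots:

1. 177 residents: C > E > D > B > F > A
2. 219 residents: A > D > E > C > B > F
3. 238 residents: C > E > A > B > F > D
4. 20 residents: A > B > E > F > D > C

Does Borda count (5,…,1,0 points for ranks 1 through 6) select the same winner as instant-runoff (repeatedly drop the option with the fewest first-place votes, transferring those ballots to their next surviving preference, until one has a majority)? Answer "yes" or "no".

Borda — scores: D 1427, F 455, A 1909, C 2513, B 1129, E 2377. Winner: C.
Instant-runoff — R1 D 0, F 0, A 239, C 415, B 0, E 0 (C winner). Winner: C.
The two methods agree.

yes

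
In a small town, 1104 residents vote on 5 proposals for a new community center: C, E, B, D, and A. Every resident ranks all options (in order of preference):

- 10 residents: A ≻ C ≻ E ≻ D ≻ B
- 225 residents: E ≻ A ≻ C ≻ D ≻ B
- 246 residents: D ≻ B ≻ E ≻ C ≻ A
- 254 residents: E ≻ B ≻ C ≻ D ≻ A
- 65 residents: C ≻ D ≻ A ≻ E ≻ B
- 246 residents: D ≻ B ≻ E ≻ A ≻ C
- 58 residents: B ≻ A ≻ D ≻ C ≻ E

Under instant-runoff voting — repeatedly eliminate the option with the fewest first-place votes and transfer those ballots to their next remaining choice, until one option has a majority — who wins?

D

Round 1: C 65, E 479, B 58, D 492, A 10. Eliminate A.
Round 2: C 75, E 479, B 58, D 492. Eliminate B.
Round 3: C 75, E 479, D 550. Eliminate C.
Round 4: E 489, D 615. D has a majority.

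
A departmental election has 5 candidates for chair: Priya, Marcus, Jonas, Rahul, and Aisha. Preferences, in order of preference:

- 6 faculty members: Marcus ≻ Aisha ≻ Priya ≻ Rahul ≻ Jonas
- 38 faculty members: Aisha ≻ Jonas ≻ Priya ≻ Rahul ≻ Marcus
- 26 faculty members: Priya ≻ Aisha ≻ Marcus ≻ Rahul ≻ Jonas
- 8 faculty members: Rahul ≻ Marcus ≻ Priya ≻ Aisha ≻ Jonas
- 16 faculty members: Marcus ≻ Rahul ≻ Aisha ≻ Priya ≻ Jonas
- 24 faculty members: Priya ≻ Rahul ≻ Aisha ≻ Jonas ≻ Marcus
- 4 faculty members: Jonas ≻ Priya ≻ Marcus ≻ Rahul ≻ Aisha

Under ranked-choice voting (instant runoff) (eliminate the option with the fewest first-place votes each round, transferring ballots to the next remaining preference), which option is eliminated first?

Round 1: Priya 50, Marcus 22, Jonas 4, Rahul 8, Aisha 38. Eliminate Jonas.

Jonas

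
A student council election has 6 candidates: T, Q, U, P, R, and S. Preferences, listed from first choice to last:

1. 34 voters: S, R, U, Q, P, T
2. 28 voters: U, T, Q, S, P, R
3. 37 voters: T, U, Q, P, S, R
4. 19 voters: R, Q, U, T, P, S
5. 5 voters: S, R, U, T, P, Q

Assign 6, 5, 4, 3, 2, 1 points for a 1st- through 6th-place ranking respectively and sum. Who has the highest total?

T: 34·1 + 28·5 + 37·6 + 19·3 + 5·3 = 468
Q: 34·3 + 28·4 + 37·4 + 19·5 + 5·1 = 462
U: 34·4 + 28·6 + 37·5 + 19·4 + 5·4 = 585
P: 34·2 + 28·2 + 37·3 + 19·2 + 5·2 = 283
R: 34·5 + 28·1 + 37·1 + 19·6 + 5·5 = 374
S: 34·6 + 28·3 + 37·2 + 19·1 + 5·6 = 411
U has the highest Borda score (585).

U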